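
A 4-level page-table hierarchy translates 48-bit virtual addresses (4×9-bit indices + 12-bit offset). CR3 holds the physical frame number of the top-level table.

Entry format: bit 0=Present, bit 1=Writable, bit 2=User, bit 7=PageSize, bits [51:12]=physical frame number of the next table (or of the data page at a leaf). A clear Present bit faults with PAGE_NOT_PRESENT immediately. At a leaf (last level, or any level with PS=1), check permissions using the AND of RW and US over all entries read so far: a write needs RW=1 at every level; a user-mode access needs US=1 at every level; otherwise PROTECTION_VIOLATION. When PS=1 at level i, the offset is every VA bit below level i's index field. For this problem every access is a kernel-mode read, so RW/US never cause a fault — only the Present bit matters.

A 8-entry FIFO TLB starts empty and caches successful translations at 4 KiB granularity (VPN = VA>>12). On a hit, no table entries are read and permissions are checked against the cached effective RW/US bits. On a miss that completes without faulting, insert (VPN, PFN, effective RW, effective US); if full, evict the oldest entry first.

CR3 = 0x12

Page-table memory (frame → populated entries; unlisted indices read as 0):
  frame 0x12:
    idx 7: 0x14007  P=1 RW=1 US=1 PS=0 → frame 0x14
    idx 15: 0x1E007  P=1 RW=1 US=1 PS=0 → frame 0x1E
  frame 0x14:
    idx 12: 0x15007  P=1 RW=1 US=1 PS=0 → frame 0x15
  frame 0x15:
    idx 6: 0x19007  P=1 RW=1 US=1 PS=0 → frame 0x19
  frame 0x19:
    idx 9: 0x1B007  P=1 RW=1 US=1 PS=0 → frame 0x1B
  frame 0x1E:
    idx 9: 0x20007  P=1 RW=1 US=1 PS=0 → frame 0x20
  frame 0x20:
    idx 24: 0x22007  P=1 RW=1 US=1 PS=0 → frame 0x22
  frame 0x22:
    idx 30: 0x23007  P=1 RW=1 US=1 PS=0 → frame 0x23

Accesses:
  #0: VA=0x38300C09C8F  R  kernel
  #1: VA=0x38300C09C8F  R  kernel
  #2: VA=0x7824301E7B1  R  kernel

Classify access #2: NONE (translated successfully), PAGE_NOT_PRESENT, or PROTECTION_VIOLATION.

Trace:
#0 VA=0x38300C09C8F (r,kernel):
  L0: frame=0x12 idx=7 entry=0x14007 [P=1 RW=1 US=1 PS=0]
  L1: frame=0x14 idx=12 entry=0x15007 [P=1 RW=1 US=1 PS=0]
  L2: frame=0x15 idx=6 entry=0x19007 [P=1 RW=1 US=1 PS=0]
  L3: frame=0x19 idx=9 entry=0x1B007 [P=1 RW=1 US=1 PS=0]
  → PA=0x1BC8F  (4 entries read)
#1 VA=0x38300C09C8F (r,kernel):
  TLB hit vpn=0x38300C09 → PA=0x1BC8F
#2 VA=0x7824301E7B1 (r,kernel):
  L0: frame=0x12 idx=15 entry=0x1E007 [P=1 RW=1 US=1 PS=0]
  L1: frame=0x1E idx=9 entry=0x20007 [P=1 RW=1 US=1 PS=0]
  L2: frame=0x20 idx=24 entry=0x22007 [P=1 RW=1 US=1 PS=0]
  L3: frame=0x22 idx=30 entry=0x23007 [P=1 RW=1 US=1 PS=0]
  → PA=0x237B1  (4 entries read)

Access #2 fault: NONE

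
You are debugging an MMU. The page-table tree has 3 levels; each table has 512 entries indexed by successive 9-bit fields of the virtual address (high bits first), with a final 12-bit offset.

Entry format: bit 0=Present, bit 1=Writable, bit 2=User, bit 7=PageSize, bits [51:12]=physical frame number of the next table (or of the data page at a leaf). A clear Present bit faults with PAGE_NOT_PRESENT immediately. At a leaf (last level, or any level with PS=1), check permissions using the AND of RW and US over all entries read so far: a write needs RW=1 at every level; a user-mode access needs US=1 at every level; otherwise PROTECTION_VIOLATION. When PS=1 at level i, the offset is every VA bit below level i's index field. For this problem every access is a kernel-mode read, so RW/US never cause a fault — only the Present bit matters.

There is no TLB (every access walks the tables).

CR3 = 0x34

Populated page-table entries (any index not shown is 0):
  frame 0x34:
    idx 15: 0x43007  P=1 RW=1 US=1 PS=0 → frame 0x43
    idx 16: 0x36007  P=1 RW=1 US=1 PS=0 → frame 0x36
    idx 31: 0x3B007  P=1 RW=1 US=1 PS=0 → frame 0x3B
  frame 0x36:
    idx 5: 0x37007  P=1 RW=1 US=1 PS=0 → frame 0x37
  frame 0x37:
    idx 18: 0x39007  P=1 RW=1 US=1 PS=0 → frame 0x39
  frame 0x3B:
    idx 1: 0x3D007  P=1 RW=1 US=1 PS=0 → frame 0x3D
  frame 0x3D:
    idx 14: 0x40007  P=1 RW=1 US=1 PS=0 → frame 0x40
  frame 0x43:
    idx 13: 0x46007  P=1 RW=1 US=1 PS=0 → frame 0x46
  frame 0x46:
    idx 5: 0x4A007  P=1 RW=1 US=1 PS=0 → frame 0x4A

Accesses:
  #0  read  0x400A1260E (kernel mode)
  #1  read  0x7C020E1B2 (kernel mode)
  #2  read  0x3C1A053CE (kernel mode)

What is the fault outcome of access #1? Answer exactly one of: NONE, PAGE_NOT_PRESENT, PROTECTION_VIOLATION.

Walk each access:
#0 VA=0x400A1260E (r,kernel):
  lvl0: tbl 0x34, slot 16 ⇒ 0x36007 (P1/RW1/US1/PS0)
  lvl1: tbl 0x36, slot 5 ⇒ 0x37007 (P1/RW1/US1/PS0)
  lvl2: tbl 0x37, slot 18 ⇒ 0x39007 (P1/RW1/US1/PS0)
  ✓ 0x3960E  — 3 lookups
#1 VA=0x7C020E1B2 (r,kernel):
  lvl0: tbl 0x34, slot 31 ⇒ 0x3B007 (P1/RW1/US1/PS0)
  lvl1: tbl 0x3B, slot 1 ⇒ 0x3D007 (P1/RW1/US1/PS0)
  lvl2: tbl 0x3D, slot 14 ⇒ 0x40007 (P1/RW1/US1/PS0)
  ✓ 0x401B2  — 3 lookups
#2 VA=0x3C1A053CE (r,kernel):
  lvl0: tbl 0x34, slot 15 ⇒ 0x43007 (P1/RW1/US1/PS0)
  lvl1: tbl 0x43, slot 13 ⇒ 0x46007 (P1/RW1/US1/PS0)
  lvl2: tbl 0x46, slot 5 ⇒ 0x4A007 (P1/RW1/US1/PS0)
  ✓ 0x4A3CE  — 3 lookups

Access #1 fault: NONE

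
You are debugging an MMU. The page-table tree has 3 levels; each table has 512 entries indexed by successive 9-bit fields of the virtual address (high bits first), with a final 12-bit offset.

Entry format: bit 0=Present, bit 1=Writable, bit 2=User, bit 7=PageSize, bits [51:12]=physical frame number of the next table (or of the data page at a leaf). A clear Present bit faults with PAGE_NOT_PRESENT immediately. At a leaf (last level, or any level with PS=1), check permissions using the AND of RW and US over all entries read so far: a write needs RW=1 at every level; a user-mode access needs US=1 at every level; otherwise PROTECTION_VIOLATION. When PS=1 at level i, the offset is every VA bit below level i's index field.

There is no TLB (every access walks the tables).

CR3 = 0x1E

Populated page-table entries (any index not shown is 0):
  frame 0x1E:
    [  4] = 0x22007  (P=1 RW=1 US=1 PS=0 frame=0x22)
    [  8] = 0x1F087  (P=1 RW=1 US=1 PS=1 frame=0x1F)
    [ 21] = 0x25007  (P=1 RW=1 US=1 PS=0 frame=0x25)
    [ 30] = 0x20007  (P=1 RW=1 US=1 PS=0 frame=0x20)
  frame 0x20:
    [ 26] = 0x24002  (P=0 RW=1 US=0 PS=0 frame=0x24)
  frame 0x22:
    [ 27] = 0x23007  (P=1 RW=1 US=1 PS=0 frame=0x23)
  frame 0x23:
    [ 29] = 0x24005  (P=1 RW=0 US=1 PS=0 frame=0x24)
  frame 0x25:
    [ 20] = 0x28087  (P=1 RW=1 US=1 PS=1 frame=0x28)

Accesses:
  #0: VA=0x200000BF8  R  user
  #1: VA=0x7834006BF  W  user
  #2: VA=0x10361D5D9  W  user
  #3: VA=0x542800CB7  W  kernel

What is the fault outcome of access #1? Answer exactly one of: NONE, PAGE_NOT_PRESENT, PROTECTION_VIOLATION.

Per-access translation:
#0 VA=0x200000BF8 (r,user):
  [0] read 0x1E idx=8: raw=0x1F087 flags P=1 W=1 U=1 S=1
  → PA=0x1FBF8 (huge @L0)  (1 entries read)
#1 VA=0x7834006BF (w,user):
  [0] read 0x1E idx=30: raw=0x20007 flags P=1 W=1 U=1 S=0
  [1] read 0x20 idx=26: raw=0x24002 flags P=0 W=1 U=0 S=0
  ✗ PAGE_NOT_PRESENT  [2 reads]
#2 VA=0x10361D5D9 (w,user):
  [0] read 0x1E idx=4: raw=0x22007 flags P=1 W=1 U=1 S=0
  [1] read 0x22 idx=27: raw=0x23007 flags P=1 W=1 U=1 S=0
  [2] read 0x23 idx=29: raw=0x24005 flags P=1 W=0 U=1 S=0
  ✗ PROTECTION_VIOLATION  [3 reads]
#3 VA=0x542800CB7 (w,kernel):
  [0] read 0x1E idx=21: raw=0x25007 flags P=1 W=1 U=1 S=0
  [1] read 0x25 idx=20: raw=0x28087 flags P=1 W=1 U=1 S=1
  → PA=0x28CB7 (huge @L1)  (2 entries read)

Access #1 fault: PAGE_NOT_PRESENT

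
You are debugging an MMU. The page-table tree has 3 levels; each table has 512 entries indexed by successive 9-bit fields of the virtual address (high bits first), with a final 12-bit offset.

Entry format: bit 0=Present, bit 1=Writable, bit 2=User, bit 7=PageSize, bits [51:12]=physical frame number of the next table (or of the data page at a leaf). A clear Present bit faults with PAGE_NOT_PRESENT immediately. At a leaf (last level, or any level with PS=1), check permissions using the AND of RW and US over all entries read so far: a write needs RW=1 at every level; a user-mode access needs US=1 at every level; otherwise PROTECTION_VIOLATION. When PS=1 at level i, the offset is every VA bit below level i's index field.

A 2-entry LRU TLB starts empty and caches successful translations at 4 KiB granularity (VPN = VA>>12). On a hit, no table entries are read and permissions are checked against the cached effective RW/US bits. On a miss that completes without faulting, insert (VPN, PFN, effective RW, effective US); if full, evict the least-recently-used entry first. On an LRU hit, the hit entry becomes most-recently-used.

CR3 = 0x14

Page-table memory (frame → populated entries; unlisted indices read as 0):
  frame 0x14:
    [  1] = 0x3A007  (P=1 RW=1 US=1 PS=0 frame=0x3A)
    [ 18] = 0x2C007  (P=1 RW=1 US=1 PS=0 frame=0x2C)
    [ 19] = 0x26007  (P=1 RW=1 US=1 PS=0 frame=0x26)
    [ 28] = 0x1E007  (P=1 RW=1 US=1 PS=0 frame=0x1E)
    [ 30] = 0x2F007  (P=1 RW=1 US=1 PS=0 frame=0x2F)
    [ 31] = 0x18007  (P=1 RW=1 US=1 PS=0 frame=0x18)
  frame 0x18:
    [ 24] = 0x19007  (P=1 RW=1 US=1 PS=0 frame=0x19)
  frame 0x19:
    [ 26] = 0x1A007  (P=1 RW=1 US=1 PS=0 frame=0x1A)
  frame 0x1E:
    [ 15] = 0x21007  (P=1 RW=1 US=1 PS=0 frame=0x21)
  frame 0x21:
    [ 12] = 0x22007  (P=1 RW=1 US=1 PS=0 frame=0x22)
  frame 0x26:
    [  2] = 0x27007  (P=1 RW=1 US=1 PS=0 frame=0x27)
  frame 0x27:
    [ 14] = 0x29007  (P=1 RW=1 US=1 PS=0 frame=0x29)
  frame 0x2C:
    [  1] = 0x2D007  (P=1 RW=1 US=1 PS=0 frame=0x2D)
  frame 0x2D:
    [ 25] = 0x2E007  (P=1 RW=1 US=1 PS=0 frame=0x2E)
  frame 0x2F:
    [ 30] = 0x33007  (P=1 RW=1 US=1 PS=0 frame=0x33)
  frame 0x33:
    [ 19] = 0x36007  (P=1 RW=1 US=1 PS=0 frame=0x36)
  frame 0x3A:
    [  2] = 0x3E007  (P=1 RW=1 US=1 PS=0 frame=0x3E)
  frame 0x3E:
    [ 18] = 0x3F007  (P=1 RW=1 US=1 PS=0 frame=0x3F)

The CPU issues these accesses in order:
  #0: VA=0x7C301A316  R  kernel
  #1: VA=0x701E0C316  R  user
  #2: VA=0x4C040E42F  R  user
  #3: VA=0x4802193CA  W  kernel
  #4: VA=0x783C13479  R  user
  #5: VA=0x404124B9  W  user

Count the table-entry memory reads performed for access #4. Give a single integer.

Trace:
#0 VA=0x7C301A316 (r,kernel):
  L0 @0x14[31] → 0x18007  P=1,RW=1,US=1,PS=0
  L1 @0x18[24] → 0x19007  P=1,RW=1,US=1,PS=0
  L2 @0x19[26] → 0x1A007  P=1,RW=1,US=1,PS=0
  ⇒ phys 0x1A316  [3 reads]
#1 VA=0x701E0C316 (r,user):
  L0 @0x14[28] → 0x1E007  P=1,RW=1,US=1,PS=0
  L1 @0x1E[15] → 0x21007  P=1,RW=1,US=1,PS=0
  L2 @0x21[12] → 0x22007  P=1,RW=1,US=1,PS=0
  ⇒ phys 0x22316  [3 reads]
#2 VA=0x4C040E42F (r,user):
  L0 @0x14[19] → 0x26007  P=1,RW=1,US=1,PS=0
  L1 @0x26[2] → 0x27007  P=1,RW=1,US=1,PS=0
  L2 @0x27[14] → 0x29007  P=1,RW=1,US=1,PS=0
  ⇒ phys 0x2942F  [3 reads]
#3 VA=0x4802193CA (w,kernel):
  L0 @0x14[18] → 0x2C007  P=1,RW=1,US=1,PS=0
  L1 @0x2C[1] → 0x2D007  P=1,RW=1,US=1,PS=0
  L2 @0x2D[25] → 0x2E007  P=1,RW=1,US=1,PS=0
  ⇒ phys 0x2E3CA  [3 reads]
#4 VA=0x783C13479 (r,user):
  L0 @0x14[30] → 0x2F007  P=1,RW=1,US=1,PS=0
  L1 @0x2F[30] → 0x33007  P=1,RW=1,US=1,PS=0
  L2 @0x33[19] → 0x36007  P=1,RW=1,US=1,PS=0
  ⇒ phys 0x36479  [3 reads]
#5 VA=0x404124B9 (w,user):
  L0 @0x14[1] → 0x3A007  P=1,RW=1,US=1,PS=0
  L1 @0x3A[2] → 0x3E007  P=1,RW=1,US=1,PS=0
  L2 @0x3E[18] → 0x3F007  P=1,RW=1,US=1,PS=0
  ⇒ phys 0x3F4B9  [3 reads]

Entries read for #4: 3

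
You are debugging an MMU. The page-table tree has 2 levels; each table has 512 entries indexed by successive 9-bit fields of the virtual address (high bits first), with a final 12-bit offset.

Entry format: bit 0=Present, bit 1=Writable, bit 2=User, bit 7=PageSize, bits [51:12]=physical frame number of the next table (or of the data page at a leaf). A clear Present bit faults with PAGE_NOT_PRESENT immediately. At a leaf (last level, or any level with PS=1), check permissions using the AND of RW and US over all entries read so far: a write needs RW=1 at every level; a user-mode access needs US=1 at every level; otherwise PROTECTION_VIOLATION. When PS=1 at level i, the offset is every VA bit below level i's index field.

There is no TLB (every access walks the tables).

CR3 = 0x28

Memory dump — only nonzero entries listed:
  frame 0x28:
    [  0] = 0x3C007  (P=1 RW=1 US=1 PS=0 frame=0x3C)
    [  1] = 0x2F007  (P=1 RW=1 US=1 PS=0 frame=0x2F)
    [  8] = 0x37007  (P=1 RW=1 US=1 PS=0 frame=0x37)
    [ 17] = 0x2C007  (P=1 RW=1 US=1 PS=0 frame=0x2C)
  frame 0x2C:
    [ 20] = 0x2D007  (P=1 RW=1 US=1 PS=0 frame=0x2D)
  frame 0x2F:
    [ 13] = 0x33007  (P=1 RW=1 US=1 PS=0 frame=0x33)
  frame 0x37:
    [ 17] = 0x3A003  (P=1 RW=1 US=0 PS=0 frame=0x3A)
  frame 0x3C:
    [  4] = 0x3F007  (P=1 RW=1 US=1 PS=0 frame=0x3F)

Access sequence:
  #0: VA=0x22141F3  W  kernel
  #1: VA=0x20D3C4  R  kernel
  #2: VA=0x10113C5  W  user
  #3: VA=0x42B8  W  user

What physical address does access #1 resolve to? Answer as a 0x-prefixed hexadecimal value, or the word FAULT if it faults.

Walk each access:
#0 VA=0x22141F3 (w,kernel):
  L0 @0x28[17] → 0x2C007  P=1,RW=1,US=1,PS=0
  L1 @0x2C[20] → 0x2D007  P=1,RW=1,US=1,PS=0
  → PA=0x2D1F3  (2 entries read)
#1 VA=0x20D3C4 (r,kernel):
  L0 @0x28[1] → 0x2F007  P=1,RW=1,US=1,PS=0
  L1 @0x2F[13] → 0x33007  P=1,RW=1,US=1,PS=0
  → PA=0x333C4  (2 entries read)
#2 VA=0x10113C5 (w,user):
  L0 @0x28[8] → 0x37007  P=1,RW=1,US=1,PS=0
  L1 @0x37[17] → 0x3A003  P=1,RW=1,US=0,PS=0
  ✗ PROTECTION_VIOLATION  [2 reads]
#3 VA=0x42B8 (w,user):
  L0 @0x28[0] → 0x3C007  P=1,RW=1,US=1,PS=0
  L1 @0x3C[4] → 0x3F007  P=1,RW=1,US=1,PS=0
  → PA=0x3F2B8  (2 entries read)

Access #1 PA: 0x333C4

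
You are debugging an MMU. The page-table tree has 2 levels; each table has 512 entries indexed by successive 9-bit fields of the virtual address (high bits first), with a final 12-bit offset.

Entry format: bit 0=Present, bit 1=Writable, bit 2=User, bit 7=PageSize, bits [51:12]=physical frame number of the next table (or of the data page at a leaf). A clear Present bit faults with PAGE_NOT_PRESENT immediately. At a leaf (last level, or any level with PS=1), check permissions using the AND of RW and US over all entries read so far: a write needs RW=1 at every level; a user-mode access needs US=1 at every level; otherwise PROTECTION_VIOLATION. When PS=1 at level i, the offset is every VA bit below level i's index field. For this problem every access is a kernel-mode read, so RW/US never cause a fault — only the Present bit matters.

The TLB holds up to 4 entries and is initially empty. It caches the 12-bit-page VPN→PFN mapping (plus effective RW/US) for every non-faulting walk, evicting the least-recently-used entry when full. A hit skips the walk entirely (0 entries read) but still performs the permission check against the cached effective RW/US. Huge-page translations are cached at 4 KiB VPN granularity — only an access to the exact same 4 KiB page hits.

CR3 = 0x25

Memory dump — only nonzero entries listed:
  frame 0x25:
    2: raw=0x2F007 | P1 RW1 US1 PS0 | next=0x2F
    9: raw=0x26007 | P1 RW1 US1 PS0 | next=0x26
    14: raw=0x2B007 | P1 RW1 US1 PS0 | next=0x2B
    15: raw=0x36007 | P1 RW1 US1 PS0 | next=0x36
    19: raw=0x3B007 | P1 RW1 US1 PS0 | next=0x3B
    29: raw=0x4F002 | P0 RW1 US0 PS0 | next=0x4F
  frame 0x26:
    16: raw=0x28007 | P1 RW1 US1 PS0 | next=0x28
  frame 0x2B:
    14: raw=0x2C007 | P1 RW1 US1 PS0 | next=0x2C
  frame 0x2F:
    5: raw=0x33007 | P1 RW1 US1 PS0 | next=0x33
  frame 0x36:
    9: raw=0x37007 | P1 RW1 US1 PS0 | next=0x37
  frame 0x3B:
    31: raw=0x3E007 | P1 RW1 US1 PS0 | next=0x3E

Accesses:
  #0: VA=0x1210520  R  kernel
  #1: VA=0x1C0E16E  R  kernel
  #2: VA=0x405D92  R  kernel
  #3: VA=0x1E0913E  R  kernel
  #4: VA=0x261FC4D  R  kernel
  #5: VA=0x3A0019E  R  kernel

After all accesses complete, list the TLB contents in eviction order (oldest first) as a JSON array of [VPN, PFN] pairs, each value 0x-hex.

Trace:
#0 VA=0x1210520 (r,kernel):
  L0: frame=0x25 idx=9 entry=0x26007 [P=1 RW=1 US=1 PS=0]
  L1: frame=0x26 idx=16 entry=0x28007 [P=1 RW=1 US=1 PS=0]
  ⇒ phys 0x28520  [2 reads]
#1 VA=0x1C0E16E (r,kernel):
  L0: frame=0x25 idx=14 entry=0x2B007 [P=1 RW=1 US=1 PS=0]
  L1: frame=0x2B idx=14 entry=0x2C007 [P=1 RW=1 US=1 PS=0]
  ⇒ phys 0x2C16E  [2 reads]
#2 VA=0x405D92 (r,kernel):
  L0: frame=0x25 idx=2 entry=0x2F007 [P=1 RW=1 US=1 PS=0]
  L1: frame=0x2F idx=5 entry=0x33007 [P=1 RW=1 US=1 PS=0]
  ⇒ phys 0x33D92  [2 reads]
#3 VA=0x1E0913E (r,kernel):
  L0: frame=0x25 idx=15 entry=0x36007 [P=1 RW=1 US=1 PS=0]
  L1: frame=0x36 idx=9 entry=0x37007 [P=1 RW=1 US=1 PS=0]
  ⇒ phys 0x3713E  [2 reads]
#4 VA=0x261FC4D (r,kernel):
  L0: frame=0x25 idx=19 entry=0x3B007 [P=1 RW=1 US=1 PS=0]
  L1: frame=0x3B idx=31 entry=0x3E007 [P=1 RW=1 US=1 PS=0]
  ⇒ phys 0x3EC4D  [2 reads]
#5 VA=0x3A0019E (r,kernel):
  L0: frame=0x25 idx=29 entry=0x4F002 [P=0 RW=1 US=0 PS=0]
  ⇒ fault: PAGE_NOT_PRESENT  — 1 lookups

TLB: [["0x1C0E", "0x2C"], ["0x405", "0x33"], ["0x1E09", "0x37"], ["0x261F", "0x3E"]]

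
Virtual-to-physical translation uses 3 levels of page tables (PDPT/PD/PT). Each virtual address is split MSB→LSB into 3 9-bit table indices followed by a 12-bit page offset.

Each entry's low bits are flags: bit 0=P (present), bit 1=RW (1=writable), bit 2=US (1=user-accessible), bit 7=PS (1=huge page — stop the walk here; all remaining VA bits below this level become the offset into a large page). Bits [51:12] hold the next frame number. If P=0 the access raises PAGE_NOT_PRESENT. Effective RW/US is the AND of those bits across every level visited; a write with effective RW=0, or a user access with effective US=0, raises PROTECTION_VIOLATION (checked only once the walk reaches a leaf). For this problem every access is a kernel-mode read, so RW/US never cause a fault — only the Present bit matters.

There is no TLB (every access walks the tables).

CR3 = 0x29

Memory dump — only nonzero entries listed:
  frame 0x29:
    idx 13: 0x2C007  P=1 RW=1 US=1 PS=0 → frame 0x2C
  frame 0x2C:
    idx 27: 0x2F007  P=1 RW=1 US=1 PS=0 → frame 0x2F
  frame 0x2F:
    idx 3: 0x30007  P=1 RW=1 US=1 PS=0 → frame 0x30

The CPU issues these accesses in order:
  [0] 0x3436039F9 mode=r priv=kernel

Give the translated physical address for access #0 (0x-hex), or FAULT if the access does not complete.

Walk each access:
#0 VA=0x3436039F9 (r,kernel):
  [0] read 0x29 idx=13: raw=0x2C007 flags P=1 W=1 U=1 S=0
  [1] read 0x2C idx=27: raw=0x2F007 flags P=1 W=1 U=1 S=0
  [2] read 0x2F idx=3: raw=0x30007 flags P=1 W=1 U=1 S=0
  ⇒ phys 0x309F9  [3 reads]

Access #0 PA: 0x309F9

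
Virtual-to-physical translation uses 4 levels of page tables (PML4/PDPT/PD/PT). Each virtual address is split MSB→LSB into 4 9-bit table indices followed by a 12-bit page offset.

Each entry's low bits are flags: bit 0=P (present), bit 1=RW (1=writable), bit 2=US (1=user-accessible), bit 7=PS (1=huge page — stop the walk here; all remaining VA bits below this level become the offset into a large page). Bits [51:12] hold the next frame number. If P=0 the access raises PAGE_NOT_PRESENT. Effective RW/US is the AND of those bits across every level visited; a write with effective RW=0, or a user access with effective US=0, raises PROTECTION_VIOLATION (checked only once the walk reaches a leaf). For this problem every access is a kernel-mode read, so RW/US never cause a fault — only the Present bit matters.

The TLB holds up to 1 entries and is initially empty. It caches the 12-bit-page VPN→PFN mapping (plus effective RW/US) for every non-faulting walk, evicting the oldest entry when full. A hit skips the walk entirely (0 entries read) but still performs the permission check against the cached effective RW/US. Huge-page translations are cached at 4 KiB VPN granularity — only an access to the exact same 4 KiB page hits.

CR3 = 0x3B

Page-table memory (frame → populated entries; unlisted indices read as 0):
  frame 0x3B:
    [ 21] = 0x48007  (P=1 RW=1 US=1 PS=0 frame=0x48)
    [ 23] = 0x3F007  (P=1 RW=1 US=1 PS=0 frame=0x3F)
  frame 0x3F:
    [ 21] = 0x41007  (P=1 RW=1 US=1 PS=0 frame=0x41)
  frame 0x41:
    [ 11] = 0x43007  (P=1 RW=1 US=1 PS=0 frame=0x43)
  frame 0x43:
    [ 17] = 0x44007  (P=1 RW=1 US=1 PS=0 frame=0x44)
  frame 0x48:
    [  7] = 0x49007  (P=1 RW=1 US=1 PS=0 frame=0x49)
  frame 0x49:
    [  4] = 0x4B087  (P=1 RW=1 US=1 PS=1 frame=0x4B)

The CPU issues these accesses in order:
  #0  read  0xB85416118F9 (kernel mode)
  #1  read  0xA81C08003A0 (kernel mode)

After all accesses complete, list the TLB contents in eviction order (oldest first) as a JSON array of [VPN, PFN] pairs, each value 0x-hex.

Trace:
#0 VA=0xB85416118F9 (r,kernel):
  L0: frame=0x3B idx=23 entry=0x3F007 [P=1 RW=1 US=1 PS=0]
  L1: frame=0x3F idx=21 entry=0x41007 [P=1 RW=1 US=1 PS=0]
  L2: frame=0x41 idx=11 entry=0x43007 [P=1 RW=1 US=1 PS=0]
  L3: frame=0x43 idx=17 entry=0x44007 [P=1 RW=1 US=1 PS=0]
  ✓ 0x448F9  — 4 lookups
#1 VA=0xA81C08003A0 (r,kernel):
  L0: frame=0x3B idx=21 entry=0x48007 [P=1 RW=1 US=1 PS=0]
  L1: frame=0x48 idx=7 entry=0x49007 [P=1 RW=1 US=1 PS=0]
  L2: frame=0x49 idx=4 entry=0x4B087 [P=1 RW=1 US=1 PS=1]
  ✓ 0x4B3A0 (huge @L2)  — 3 lookups

TLB: [["0xA81C0800", "0x4B"]]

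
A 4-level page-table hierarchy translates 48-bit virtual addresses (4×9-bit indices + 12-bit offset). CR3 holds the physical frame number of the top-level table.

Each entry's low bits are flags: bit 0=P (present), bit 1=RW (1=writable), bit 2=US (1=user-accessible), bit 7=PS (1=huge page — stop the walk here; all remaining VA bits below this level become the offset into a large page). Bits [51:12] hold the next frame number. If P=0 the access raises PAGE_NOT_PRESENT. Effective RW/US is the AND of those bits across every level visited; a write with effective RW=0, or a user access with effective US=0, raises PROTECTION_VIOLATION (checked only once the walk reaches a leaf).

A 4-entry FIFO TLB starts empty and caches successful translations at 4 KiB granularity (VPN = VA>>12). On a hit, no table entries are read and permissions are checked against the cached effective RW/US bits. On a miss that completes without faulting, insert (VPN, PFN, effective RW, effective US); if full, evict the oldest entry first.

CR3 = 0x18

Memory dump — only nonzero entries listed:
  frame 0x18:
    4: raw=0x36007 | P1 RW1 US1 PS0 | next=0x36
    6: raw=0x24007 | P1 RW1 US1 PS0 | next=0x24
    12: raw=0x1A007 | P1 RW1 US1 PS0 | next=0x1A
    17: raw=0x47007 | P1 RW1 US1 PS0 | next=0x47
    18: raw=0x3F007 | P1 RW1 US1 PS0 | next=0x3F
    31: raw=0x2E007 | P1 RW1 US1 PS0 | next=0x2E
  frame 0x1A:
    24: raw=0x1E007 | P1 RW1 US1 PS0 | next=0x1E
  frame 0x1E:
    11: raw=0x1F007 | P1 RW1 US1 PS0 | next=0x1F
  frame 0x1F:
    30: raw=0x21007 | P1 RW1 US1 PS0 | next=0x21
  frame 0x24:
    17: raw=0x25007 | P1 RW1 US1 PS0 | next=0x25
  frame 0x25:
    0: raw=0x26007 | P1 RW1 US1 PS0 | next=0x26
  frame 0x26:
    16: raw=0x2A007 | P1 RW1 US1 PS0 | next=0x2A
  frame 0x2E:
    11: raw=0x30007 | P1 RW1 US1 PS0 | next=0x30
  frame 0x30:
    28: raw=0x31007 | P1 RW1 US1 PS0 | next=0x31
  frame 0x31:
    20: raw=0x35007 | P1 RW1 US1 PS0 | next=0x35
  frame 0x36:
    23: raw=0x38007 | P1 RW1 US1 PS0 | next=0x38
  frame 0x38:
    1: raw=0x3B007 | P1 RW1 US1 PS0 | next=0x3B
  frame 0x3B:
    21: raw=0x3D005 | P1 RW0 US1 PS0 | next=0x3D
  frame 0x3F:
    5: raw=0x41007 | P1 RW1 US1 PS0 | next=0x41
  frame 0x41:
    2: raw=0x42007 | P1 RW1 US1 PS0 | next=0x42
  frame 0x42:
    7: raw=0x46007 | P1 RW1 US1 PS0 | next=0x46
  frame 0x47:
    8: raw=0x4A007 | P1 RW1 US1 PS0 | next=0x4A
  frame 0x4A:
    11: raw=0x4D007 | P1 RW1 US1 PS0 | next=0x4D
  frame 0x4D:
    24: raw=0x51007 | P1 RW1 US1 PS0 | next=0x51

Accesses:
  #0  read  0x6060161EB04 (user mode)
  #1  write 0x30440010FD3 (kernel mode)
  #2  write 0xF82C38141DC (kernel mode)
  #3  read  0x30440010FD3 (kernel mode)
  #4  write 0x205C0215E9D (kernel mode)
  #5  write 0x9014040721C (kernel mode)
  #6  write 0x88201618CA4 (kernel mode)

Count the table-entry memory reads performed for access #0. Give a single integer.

Per-access translation:
#0 VA=0x6060161EB04 (r,user):
  lvl0: tbl 0x18, slot 12 ⇒ 0x1A007 (P1/RW1/US1/PS0)
  lvl1: tbl 0x1A, slot 24 ⇒ 0x1E007 (P1/RW1/US1/PS0)
  lvl2: tbl 0x1E, slot 11 ⇒ 0x1F007 (P1/RW1/US1/PS0)
  lvl3: tbl 0x1F, slot 30 ⇒ 0x21007 (P1/RW1/US1/PS0)
  → PA=0x21B04  (4 entries read)
#1 VA=0x30440010FD3 (w,kernel):
  lvl0: tbl 0x18, slot 6 ⇒ 0x24007 (P1/RW1/US1/PS0)
  lvl1: tbl 0x24, slot 17 ⇒ 0x25007 (P1/RW1/US1/PS0)
  lvl2: tbl 0x25, slot 0 ⇒ 0x26007 (P1/RW1/US1/PS0)
  lvl3: tbl 0x26, slot 16 ⇒ 0x2A007 (P1/RW1/US1/PS0)
  → PA=0x2AFD3  (4 entries read)
#2 VA=0xF82C38141DC (w,kernel):
  lvl0: tbl 0x18, slot 31 ⇒ 0x2E007 (P1/RW1/US1/PS0)
  lvl1: tbl 0x2E, slot 11 ⇒ 0x30007 (P1/RW1/US1/PS0)
  lvl2: tbl 0x30, slot 28 ⇒ 0x31007 (P1/RW1/US1/PS0)
  lvl3: tbl 0x31, slot 20 ⇒ 0x35007 (P1/RW1/US1/PS0)
  → PA=0x351DC  (4 entries read)
#3 VA=0x30440010FD3 (r,kernel):
  TLB hit vpn=0x30440010 → PA=0x2AFD3
#4 VA=0x205C0215E9D (w,kernel):
  lvl0: tbl 0x18, slot 4 ⇒ 0x36007 (P1/RW1/US1/PS0)
  lvl1: tbl 0x36, slot 23 ⇒ 0x38007 (P1/RW1/US1/PS0)
  lvl2: tbl 0x38, slot 1 ⇒ 0x3B007 (P1/RW1/US1/PS0)
  lvl3: tbl 0x3B, slot 21 ⇒ 0x3D005 (P1/RW0/US1/PS0)
  → PROTECTION_VIOLATION  (4 entries read)
#5 VA=0x9014040721C (w,kernel):
  lvl0: tbl 0x18, slot 18 ⇒ 0x3F007 (P1/RW1/US1/PS0)
  lvl1: tbl 0x3F, slot 5 ⇒ 0x41007 (P1/RW1/US1/PS0)
  lvl2: tbl 0x41, slot 2 ⇒ 0x42007 (P1/RW1/US1/PS0)
  lvl3: tbl 0x42, slot 7 ⇒ 0x46007 (P1/RW1/US1/PS0)
  → PA=0x4621C  (4 entries read)
#6 VA=0x88201618CA4 (w,kernel):
  lvl0: tbl 0x18, slot 17 ⇒ 0x47007 (P1/RW1/US1/PS0)
  lvl1: tbl 0x47, slot 8 ⇒ 0x4A007 (P1/RW1/US1/PS0)
  lvl2: tbl 0x4A, slot 11 ⇒ 0x4D007 (P1/RW1/US1/PS0)
  lvl3: tbl 0x4D, slot 24 ⇒ 0x51007 (P1/RW1/US1/PS0)
  → PA=0x51CA4  (4 entries read)

Entries read for #0: 4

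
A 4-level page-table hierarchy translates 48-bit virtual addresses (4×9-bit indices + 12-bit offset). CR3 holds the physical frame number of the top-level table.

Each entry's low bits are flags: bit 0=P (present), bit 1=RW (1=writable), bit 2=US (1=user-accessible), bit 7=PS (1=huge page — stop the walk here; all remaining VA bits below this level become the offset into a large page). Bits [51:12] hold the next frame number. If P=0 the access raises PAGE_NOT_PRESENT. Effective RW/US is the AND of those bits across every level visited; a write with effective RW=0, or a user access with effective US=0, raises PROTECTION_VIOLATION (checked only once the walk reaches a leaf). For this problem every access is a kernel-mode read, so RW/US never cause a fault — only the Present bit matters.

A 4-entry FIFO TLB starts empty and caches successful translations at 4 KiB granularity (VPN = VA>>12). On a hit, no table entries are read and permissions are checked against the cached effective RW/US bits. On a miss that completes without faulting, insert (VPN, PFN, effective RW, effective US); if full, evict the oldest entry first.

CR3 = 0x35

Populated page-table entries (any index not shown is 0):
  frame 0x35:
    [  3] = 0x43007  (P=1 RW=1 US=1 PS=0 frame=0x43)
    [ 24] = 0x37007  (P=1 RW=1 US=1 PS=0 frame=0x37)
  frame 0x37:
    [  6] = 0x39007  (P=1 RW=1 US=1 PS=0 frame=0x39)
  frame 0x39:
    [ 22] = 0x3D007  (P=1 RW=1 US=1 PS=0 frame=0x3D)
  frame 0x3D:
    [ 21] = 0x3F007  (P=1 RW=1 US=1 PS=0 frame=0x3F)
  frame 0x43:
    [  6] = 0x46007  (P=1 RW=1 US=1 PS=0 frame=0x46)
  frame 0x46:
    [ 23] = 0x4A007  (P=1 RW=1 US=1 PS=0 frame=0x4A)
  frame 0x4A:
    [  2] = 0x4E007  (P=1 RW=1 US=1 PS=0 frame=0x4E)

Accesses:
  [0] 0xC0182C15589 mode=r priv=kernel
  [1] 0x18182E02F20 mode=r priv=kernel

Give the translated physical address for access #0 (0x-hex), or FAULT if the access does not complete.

Walk each access:
#0 VA=0xC0182C15589 (r,kernel):
  lvl0: tbl 0x35, slot 24 ⇒ 0x37007 (P1/RW1/US1/PS0)
  lvl1: tbl 0x37, slot 6 ⇒ 0x39007 (P1/RW1/US1/PS0)
  lvl2: tbl 0x39, slot 22 ⇒ 0x3D007 (P1/RW1/US1/PS0)
  lvl3: tbl 0x3D, slot 21 ⇒ 0x3F007 (P1/RW1/US1/PS0)
  ⇒ phys 0x3F589  [4 reads]
#1 VA=0x18182E02F20 (r,kernel):
  lvl0: tbl 0x35, slot 3 ⇒ 0x43007 (P1/RW1/US1/PS0)
  lvl1: tbl 0x43, slot 6 ⇒ 0x46007 (P1/RW1/US1/PS0)
  lvl2: tbl 0x46, slot 23 ⇒ 0x4A007 (P1/RW1/US1/PS0)
  lvl3: tbl 0x4A, slot 2 ⇒ 0x4E007 (P1/RW1/US1/PS0)
  ⇒ phys 0x4EF20  [4 reads]

Access #0 PA: 0x3F589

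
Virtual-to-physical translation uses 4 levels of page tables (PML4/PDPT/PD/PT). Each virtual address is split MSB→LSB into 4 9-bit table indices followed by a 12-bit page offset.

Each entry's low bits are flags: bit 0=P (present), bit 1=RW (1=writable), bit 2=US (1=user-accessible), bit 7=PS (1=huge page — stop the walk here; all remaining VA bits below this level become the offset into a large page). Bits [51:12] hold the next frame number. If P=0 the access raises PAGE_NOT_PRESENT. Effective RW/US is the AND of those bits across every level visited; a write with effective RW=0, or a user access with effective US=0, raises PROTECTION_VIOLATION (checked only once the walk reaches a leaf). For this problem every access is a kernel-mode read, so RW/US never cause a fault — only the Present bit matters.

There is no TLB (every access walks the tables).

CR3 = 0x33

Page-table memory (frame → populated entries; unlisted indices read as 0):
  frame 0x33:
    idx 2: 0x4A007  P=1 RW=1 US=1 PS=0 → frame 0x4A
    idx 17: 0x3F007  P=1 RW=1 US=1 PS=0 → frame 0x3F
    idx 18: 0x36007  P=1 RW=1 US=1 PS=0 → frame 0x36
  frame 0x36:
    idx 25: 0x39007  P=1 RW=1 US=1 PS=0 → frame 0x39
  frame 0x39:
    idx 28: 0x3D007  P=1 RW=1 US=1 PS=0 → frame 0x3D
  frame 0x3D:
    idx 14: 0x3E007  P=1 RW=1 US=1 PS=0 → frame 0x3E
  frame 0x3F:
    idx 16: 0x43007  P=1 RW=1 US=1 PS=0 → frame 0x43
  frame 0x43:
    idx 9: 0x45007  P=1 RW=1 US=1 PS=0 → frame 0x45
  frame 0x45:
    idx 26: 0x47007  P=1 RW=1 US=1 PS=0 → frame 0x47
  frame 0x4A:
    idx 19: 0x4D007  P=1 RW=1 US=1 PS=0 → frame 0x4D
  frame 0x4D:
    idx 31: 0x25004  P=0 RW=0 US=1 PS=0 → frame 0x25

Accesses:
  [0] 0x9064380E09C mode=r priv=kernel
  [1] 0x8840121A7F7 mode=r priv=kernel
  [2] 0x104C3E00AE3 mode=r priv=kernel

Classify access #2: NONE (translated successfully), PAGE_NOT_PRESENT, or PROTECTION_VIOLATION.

Walk each access:
#0 VA=0x9064380E09C (r,kernel):
  lvl0: tbl 0x33, slot 18 ⇒ 0x36007 (P1/RW1/US1/PS0)
  lvl1: tbl 0x36, slot 25 ⇒ 0x39007 (P1/RW1/US1/PS0)
  lvl2: tbl 0x39, slot 28 ⇒ 0x3D007 (P1/RW1/US1/PS0)
  lvl3: tbl 0x3D, slot 14 ⇒ 0x3E007 (P1/RW1/US1/PS0)
  ✓ 0x3E09C  — 4 lookups
#1 VA=0x8840121A7F7 (r,kernel):
  lvl0: tbl 0x33, slot 17 ⇒ 0x3F007 (P1/RW1/US1/PS0)
  lvl1: tbl 0x3F, slot 16 ⇒ 0x43007 (P1/RW1/US1/PS0)
  lvl2: tbl 0x43, slot 9 ⇒ 0x45007 (P1/RW1/US1/PS0)
  lvl3: tbl 0x45, slot 26 ⇒ 0x47007 (P1/RW1/US1/PS0)
  ✓ 0x477F7  — 4 lookups
#2 VA=0x104C3E00AE3 (r,kernel):
  lvl0: tbl 0x33, slot 2 ⇒ 0x4A007 (P1/RW1/US1/PS0)
  lvl1: tbl 0x4A, slot 19 ⇒ 0x4D007 (P1/RW1/US1/PS0)
  lvl2: tbl 0x4D, slot 31 ⇒ 0x25004 (P0/RW0/US1/PS0)
  ⇒ fault: PAGE_NOT_PRESENT  — 3 lookups

Access #2 fault: PAGE_NOT_PRESENT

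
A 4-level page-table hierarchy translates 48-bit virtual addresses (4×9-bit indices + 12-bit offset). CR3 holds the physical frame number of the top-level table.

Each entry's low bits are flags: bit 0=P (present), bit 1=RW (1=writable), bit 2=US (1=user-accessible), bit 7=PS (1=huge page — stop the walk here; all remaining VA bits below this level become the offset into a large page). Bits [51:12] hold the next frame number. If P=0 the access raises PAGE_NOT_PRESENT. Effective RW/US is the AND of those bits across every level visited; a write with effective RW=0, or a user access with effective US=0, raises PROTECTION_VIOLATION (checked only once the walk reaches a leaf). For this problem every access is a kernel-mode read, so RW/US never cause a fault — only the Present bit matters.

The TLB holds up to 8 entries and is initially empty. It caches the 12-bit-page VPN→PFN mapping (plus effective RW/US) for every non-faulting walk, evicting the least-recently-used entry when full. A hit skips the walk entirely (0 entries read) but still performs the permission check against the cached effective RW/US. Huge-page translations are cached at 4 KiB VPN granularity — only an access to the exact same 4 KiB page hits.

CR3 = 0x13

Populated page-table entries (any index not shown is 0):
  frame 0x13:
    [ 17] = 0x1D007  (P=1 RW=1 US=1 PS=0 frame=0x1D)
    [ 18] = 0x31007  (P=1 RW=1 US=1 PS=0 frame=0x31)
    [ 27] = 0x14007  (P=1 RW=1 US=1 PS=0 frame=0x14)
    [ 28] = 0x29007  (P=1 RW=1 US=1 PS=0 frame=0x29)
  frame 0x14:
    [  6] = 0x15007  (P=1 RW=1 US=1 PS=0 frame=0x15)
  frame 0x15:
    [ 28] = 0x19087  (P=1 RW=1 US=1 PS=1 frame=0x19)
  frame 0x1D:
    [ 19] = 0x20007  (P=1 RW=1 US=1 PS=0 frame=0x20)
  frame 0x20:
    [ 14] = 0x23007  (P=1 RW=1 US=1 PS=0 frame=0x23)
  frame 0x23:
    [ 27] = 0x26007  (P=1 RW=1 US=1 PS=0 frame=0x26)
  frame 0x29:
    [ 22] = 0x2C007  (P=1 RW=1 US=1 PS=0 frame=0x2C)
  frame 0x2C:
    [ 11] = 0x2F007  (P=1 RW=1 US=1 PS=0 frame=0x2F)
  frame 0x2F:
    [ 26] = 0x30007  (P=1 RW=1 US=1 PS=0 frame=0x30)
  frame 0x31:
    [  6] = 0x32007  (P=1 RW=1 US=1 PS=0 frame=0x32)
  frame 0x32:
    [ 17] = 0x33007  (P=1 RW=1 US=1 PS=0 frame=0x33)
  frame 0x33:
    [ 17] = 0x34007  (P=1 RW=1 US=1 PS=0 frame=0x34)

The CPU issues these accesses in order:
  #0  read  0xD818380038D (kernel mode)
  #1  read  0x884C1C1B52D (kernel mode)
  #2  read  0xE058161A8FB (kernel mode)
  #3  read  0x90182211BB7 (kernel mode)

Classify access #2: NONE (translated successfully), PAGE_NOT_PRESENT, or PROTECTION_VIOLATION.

Per-access translation:
#0 VA=0xD818380038D (r,kernel):
  L0 @0x13[27] → 0x14007  P=1,RW=1,US=1,PS=0
  L1 @0x14[6] → 0x15007  P=1,RW=1,US=1,PS=0
  L2 @0x15[28] → 0x19087  P=1,RW=1,US=1,PS=1
  ⇒ phys 0x1938D (huge @L2)  [3 reads]
#1 VA=0x884C1C1B52D (r,kernel):
  L0 @0x13[17] → 0x1D007  P=1,RW=1,US=1,PS=0
  L1 @0x1D[19] → 0x20007  P=1,RW=1,US=1,PS=0
  L2 @0x20[14] → 0x23007  P=1,RW=1,US=1,PS=0
  L3 @0x23[27] → 0x26007  P=1,RW=1,US=1,PS=0
  ⇒ phys 0x2652D  [4 reads]
#2 VA=0xE058161A8FB (r,kernel):
  L0 @0x13[28] → 0x29007  P=1,RW=1,US=1,PS=0
  L1 @0x29[22] → 0x2C007  P=1,RW=1,US=1,PS=0
  L2 @0x2C[11] → 0x2F007  P=1,RW=1,US=1,PS=0
  L3 @0x2F[26] → 0x30007  P=1,RW=1,US=1,PS=0
  ⇒ phys 0x308FB  [4 reads]
#3 VA=0x90182211BB7 (r,kernel):
  L0 @0x13[18] → 0x31007  P=1,RW=1,US=1,PS=0
  L1 @0x31[6] → 0x32007  P=1,RW=1,US=1,PS=0
  L2 @0x32[17] → 0x33007  P=1,RW=1,US=1,PS=0
  L3 @0x33[17] → 0x34007  P=1,RW=1,US=1,PS=0
  ⇒ phys 0x34BB7  [4 reads]

Access #2 fault: NONE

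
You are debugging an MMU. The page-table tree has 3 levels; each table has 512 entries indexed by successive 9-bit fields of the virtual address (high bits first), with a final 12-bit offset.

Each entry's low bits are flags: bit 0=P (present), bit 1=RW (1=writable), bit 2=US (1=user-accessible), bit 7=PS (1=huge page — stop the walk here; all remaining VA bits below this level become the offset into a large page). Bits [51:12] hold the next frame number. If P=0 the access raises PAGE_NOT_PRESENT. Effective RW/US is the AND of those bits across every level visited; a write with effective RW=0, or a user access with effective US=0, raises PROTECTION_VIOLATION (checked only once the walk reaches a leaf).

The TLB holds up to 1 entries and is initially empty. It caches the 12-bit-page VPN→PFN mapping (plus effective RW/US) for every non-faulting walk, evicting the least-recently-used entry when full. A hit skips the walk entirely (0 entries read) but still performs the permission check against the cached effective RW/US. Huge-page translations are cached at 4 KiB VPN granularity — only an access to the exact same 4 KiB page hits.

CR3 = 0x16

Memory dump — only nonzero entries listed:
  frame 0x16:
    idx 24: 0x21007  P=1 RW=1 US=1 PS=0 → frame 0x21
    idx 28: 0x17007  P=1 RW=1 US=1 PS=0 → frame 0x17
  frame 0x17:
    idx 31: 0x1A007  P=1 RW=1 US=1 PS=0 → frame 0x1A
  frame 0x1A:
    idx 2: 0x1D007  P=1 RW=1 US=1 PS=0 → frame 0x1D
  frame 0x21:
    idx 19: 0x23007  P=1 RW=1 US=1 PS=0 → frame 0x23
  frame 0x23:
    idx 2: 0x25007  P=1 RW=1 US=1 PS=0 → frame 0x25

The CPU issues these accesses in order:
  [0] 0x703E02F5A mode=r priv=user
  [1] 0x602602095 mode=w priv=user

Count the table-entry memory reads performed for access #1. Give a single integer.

Walk each access:
#0 VA=0x703E02F5A (r,user):
  [0] read 0x16 idx=28: raw=0x17007 flags P=1 W=1 U=1 S=0
  [1] read 0x17 idx=31: raw=0x1A007 flags P=1 W=1 U=1 S=0
  [2] read 0x1A idx=2: raw=0x1D007 flags P=1 W=1 U=1 S=0
  ✓ 0x1DF5A  — 3 lookups
#1 VA=0x602602095 (w,user):
  [0] read 0x16 idx=24: raw=0x21007 flags P=1 W=1 U=1 S=0
  [1] read 0x21 idx=19: raw=0x23007 flags P=1 W=1 U=1 S=0
  [2] read 0x23 idx=2: raw=0x25007 flags P=1 W=1 U=1 S=0
  ✓ 0x25095  — 3 lookups

Entries read for #1: 3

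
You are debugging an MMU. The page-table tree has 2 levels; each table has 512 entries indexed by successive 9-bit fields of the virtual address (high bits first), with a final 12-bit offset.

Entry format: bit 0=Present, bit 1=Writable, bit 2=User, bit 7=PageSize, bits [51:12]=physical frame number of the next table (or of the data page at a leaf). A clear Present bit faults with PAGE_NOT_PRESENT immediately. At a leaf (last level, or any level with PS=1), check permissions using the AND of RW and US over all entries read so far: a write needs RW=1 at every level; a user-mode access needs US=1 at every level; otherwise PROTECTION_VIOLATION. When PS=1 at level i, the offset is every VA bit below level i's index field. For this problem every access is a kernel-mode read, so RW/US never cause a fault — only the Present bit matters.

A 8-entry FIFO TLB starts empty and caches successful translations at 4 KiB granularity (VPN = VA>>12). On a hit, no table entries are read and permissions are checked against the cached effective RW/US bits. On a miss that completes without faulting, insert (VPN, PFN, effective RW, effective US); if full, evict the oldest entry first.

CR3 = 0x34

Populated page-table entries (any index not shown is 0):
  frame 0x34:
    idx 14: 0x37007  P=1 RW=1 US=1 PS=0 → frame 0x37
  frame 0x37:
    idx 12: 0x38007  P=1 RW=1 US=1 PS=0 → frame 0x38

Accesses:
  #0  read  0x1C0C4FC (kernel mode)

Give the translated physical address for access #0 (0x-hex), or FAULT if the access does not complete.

Per-access translation:
#0 VA=0x1C0C4FC (r,kernel):
  [0] read 0x34 idx=14: raw=0x37007 flags P=1 W=1 U=1 S=0
  [1] read 0x37 idx=12: raw=0x38007 flags P=1 W=1 U=1 S=0
  ✓ 0x384FC  — 2 lookups

Access #0 PA: 0x384FC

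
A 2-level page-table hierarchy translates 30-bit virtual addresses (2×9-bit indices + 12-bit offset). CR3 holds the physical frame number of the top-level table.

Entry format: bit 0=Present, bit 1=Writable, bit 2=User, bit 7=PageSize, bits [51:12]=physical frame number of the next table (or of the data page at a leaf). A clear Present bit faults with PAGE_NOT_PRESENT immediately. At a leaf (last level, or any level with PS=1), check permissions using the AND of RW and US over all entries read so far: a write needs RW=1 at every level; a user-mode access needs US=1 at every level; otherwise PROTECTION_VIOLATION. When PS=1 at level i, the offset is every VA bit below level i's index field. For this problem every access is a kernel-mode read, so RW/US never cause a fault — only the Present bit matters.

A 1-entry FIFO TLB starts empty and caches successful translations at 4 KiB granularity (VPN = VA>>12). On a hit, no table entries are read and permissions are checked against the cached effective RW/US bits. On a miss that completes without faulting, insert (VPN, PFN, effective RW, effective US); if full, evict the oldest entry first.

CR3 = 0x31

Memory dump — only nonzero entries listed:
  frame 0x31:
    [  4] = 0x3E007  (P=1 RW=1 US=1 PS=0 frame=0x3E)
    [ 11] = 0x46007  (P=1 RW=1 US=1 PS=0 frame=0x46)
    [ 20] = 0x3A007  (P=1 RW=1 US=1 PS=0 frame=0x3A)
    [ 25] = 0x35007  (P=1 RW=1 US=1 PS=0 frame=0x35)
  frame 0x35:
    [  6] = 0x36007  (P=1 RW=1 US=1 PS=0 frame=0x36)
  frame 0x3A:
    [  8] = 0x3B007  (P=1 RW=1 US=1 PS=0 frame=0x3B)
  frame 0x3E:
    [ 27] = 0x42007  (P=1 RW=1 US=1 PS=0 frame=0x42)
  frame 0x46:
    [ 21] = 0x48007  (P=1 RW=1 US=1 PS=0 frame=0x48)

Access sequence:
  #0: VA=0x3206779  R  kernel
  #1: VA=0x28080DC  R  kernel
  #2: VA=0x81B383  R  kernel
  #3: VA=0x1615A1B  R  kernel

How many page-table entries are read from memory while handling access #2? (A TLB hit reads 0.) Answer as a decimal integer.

Trace:
#0 VA=0x3206779 (r,kernel):
  [0] read 0x31 idx=25: raw=0x35007 flags P=1 W=1 U=1 S=0
  [1] read 0x35 idx=6: raw=0x36007 flags P=1 W=1 U=1 S=0
  ✓ 0x36779  — 2 lookups
#1 VA=0x28080DC (r,kernel):
  [0] read 0x31 idx=20: raw=0x3A007 flags P=1 W=1 U=1 S=0
  [1] read 0x3A idx=8: raw=0x3B007 flags P=1 W=1 U=1 S=0
  ✓ 0x3B0DC  — 2 lookups
#2 VA=0x81B383 (r,kernel):
  [0] read 0x31 idx=4: raw=0x3E007 flags P=1 W=1 U=1 S=0
  [1] read 0x3E idx=27: raw=0x42007 flags P=1 W=1 U=1 S=0
  ✓ 0x42383  — 2 lookups
#3 VA=0x1615A1B (r,kernel):
  [0] read 0x31 idx=11: raw=0x46007 flags P=1 W=1 U=1 S=0
  [1] read 0x46 idx=21: raw=0x48007 flags P=1 W=1 U=1 S=0
  ✓ 0x48A1B  — 2 lookups

Entries read for #2: 2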